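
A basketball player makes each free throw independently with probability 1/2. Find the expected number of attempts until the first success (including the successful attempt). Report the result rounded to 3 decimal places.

For a geometric distribution, E[trials] = 1/p = 1/(1/2) = 2.
≈ 2.000

2.000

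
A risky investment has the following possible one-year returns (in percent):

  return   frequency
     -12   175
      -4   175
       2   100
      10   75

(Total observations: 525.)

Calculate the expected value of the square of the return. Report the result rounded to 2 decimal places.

Total = 525, so P(return=-12) = 175/525, etc.
E[X²] = (1/3)·144 + (1/3)·16 + (4/21)·4 + (1/7)·100
     = 1436/21 ≈ 68.38

68.38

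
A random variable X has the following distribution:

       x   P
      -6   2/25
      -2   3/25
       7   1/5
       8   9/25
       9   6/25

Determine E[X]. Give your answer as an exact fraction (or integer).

143/25

E[X] = (2/25)·(-6) + (3/25)·(-2) + (1/5)·7 + (9/25)·8 + (6/25)·9
     = 143/25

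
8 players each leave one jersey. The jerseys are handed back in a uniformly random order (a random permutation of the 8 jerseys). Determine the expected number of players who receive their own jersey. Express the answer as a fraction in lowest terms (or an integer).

1

Let Xᵢ = 1 if person i gets their own jersey. For each i, P(Xᵢ=1) = 1/8.
By linearity of expectation, E[X₁+…+X_8] = 8·(1/8) = 1.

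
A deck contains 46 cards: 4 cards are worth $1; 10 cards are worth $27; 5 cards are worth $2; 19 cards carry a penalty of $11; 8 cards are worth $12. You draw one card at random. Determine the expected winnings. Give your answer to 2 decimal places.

E[payout] = (4/46)·1 + (10/46)·27 + (5/46)·2 + (19/46)·(-11) + (8/46)·12 = 171/46
≈ $3.72

$3.72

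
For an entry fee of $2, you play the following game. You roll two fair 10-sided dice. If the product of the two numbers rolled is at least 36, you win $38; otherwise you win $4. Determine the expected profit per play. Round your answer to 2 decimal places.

$13.90

E[payout] = (13/20)·4 + (7/20)·38 = 159/10
Expected profit = 159/10 − 2 = 139/10 ≈ $13.90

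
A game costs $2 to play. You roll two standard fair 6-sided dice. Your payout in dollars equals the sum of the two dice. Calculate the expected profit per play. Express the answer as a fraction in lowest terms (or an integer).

Distribution of the sum of the two dice: 2 w.p. 1/36, 3 w.p. 1/18, 4 w.p. 1/12, 5 w.p. 1/9, 6 w.p. 5/36, 7 w.p. 1/6, …
E[payout] = (1/36)·2 + (1/18)·3 + (1/12)·4 + (1/9)·5 + (5/36)·6 + (1/6)·7 + (5/36)·8 + (1/9)·9 + (1/12)·10 + (1/18)·11 + (1/36)·12 = 7
Expected profit = 7 − 2 = 5

$5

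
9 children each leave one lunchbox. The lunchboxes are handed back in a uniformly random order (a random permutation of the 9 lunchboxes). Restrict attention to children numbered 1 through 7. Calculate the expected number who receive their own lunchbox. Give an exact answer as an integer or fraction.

7/9

Let Xᵢ = 1 if person i gets their own lunchbox. For each i, P(Xᵢ=1) = 1/9.
By linearity of expectation, E[X₁+…+X_7] = 7·(1/9) = 7/9.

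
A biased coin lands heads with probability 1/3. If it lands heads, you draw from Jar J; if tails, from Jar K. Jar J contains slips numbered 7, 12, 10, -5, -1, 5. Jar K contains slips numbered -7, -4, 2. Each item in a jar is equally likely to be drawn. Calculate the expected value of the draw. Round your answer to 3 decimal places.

E[X | Jar J] = (7 + 12 + 10 − 5 − 1 + 5)/6 = 14/3
E[X | Jar K] = (-7 − 4 + 2)/3 = -3
E[X] = (1/3)·14/3 + (2/3)·(-3) = -4/9 ≈ -0.444

-0.444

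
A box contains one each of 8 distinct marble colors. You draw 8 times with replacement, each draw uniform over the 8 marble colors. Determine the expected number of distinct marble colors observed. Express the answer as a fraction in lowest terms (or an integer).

11012415/2097152

Let Xⱼ=1 if type j appears at least once. P(Xⱼ=1) = 1 − ((8−1)/8)^8 = 11012415/16777216.
E[#distinct] = 8·11012415/16777216 = 11012415/2097152.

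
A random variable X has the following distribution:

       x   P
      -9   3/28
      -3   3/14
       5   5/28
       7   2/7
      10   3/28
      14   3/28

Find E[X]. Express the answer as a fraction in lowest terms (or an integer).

27/7

E[X] = (3/28)·(-9) + (3/14)·(-3) + (5/28)·5 + (2/7)·7 + (3/28)·10 + (3/28)·14
     = 27/7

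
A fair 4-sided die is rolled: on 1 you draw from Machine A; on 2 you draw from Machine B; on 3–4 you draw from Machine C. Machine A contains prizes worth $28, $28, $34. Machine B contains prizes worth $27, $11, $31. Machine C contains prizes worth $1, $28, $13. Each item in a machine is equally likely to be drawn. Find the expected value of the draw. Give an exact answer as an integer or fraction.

81/4 dollars

E[X | Machine A] = (28 + 28 + 34)/3 = 30
E[X | Machine B] = (27 + 11 + 31)/3 = 23
E[X | Machine C] = (1 + 28 + 13)/3 = 14
E[X] = (1/4)·30 + (1/4)·23 + (1/2)·14 = 81/4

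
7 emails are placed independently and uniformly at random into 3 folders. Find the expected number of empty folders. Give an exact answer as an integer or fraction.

128/729

Let Xⱼ=1 if folder j is empty. P(Xⱼ=1) = ((3-1)/3)^7 = 128/2187.
By linearity, E[#empty] = 3·128/2187 = 128/729.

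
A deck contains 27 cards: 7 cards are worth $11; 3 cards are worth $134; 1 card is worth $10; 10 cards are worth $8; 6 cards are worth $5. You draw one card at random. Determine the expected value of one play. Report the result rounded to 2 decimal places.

E[payout] = (7/27)·11 + (3/27)·134 + (1/27)·10 + (10/27)·8 + (6/27)·5 = 599/27
≈ $22.19

$22.19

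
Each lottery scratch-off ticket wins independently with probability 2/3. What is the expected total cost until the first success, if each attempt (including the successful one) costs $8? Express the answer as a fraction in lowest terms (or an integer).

$12

E[#attempts] = 1/p = 3/2; E[cost] = 8·3/2 = 12.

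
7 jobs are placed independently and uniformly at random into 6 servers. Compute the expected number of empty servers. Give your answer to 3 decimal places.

1.674

Let Xⱼ=1 if server j is empty. P(Xⱼ=1) = ((6-1)/6)^7 = 78125/279936.
By linearity, E[#empty] = 6·78125/279936 = 78125/46656.
≈ 1.674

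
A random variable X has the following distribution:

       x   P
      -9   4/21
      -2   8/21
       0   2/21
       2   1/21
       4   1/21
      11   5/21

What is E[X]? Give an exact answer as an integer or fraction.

E[X] = (4/21)·(-9) + (8/21)·(-2) + (2/21)·0 + (1/21)·2 + (1/21)·4 + (5/21)·11
     = 3/7

3/7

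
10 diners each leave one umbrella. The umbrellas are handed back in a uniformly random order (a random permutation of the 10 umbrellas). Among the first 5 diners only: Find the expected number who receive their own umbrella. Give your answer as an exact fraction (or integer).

1/2

Let Xᵢ = 1 if person i gets their own umbrella. For each i, P(Xᵢ=1) = 1/10.
By linearity of expectation, E[X₁+…+X_5] = 5·(1/10) = 1/2.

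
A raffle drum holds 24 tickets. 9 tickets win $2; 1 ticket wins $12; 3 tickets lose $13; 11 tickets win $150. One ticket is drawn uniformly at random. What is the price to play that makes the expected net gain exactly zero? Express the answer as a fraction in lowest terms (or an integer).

E[payout] = (9/24)·2 + (1/24)·12 + (3/24)·(-13) + (11/24)·150 = 547/8
Fair fee = E[payout] = 547/8

547/8 dollars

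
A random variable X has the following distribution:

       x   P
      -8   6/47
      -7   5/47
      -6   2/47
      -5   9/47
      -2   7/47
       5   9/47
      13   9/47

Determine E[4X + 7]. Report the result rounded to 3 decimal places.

7.681

E[4x+7] = (6/47)·(-25) + (5/47)·(-21) + (2/47)·(-17) + (9/47)·(-13) + (7/47)·(-1) + (9/47)·27 + (9/47)·59
     = 361/47 ≈ 7.681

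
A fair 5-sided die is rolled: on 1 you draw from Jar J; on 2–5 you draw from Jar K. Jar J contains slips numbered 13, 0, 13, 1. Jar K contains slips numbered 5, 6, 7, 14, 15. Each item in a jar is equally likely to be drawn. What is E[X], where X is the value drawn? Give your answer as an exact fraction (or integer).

887/100

E[X | Jar J] = (13 + 0 + 13 + 1)/4 = 27/4
E[X | Jar K] = (5 + 6 + 7 + 14 + 15)/5 = 47/5
E[X] = (1/5)·27/4 + (4/5)·47/5 = 887/100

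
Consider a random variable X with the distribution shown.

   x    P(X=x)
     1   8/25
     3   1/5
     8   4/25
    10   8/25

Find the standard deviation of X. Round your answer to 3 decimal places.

E[X] = 27/5, E[X²] = 1109/25
Var(X) = E[X²] − (E[X])² = 1109/25 − 729/25 = 76/5
SD(X) = √(76/5) ≈ 3.899

3.899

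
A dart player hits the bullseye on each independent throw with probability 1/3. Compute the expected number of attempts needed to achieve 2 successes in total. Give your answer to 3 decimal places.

By linearity (sum of 2 independent geometric waits), E[trials] = 2/p = 2/(1/3) = 6.
≈ 6.000

6.000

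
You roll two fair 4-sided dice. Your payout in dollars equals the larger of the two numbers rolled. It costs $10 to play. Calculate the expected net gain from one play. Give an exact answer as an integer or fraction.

Distribution of the larger of the two numbers rolled: 1 w.p. 1/16, 2 w.p. 3/16, 3 w.p. 5/16, 4 w.p. 7/16
E[payout] = (1/16)·1 + (3/16)·2 + (5/16)·3 + (7/16)·4 = 25/8
Expected profit = 25/8 − 10 = -55/8

-55/8 dollars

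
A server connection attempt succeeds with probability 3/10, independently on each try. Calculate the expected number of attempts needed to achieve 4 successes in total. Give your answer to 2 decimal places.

By linearity (sum of 4 independent geometric waits), E[trials] = 4/p = 4/(3/10) = 40/3.
≈ 13.33

13.33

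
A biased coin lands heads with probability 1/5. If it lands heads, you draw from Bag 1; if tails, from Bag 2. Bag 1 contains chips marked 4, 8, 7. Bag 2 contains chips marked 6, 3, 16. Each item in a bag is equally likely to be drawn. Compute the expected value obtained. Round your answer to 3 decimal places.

E[X | Bag 1] = (4 + 8 + 7)/3 = 19/3
E[X | Bag 2] = (6 + 3 + 16)/3 = 25/3
E[X] = (1/5)·19/3 + (4/5)·25/3 = 119/15 ≈ 7.933

7.933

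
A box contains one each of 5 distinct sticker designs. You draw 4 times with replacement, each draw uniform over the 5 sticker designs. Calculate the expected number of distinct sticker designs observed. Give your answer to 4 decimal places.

2.9520

Let Xⱼ=1 if type j appears at least once. P(Xⱼ=1) = 1 − ((5−1)/5)^4 = 369/625.
E[#distinct] = 5·369/625 = 369/125.
≈ 2.9520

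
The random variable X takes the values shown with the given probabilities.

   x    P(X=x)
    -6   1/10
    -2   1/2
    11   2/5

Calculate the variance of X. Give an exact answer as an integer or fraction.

1154/25

E[X] = (1/10)·(-6) + (1/2)·(-2) + (2/5)·11 = 14/5
E[X²] = (1/10)·36 + (1/2)·4 + (2/5)·121 = 54
Var(X) = 54 − (14/5)² = 1154/25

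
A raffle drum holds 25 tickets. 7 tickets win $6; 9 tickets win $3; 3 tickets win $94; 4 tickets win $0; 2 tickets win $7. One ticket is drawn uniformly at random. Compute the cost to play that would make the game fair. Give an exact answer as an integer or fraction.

73/5 dollars

E[payout] = (7/25)·6 + (9/25)·3 + (3/25)·94 + (4/25)·0 + (2/25)·7 = 73/5
Fair fee = E[payout] = 73/5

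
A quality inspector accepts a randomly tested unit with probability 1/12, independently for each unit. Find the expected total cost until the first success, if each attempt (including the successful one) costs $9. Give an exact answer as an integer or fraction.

E[#attempts] = 1/p = 12; E[cost] = 9·12 = 108.

$108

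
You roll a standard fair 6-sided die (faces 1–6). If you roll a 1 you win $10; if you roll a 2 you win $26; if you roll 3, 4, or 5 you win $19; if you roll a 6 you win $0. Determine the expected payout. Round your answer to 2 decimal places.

E[payout] = (1/6)·0 + (1/6)·10 + (1/2)·19 + (1/6)·26 = 31/2
≈ $15.50

$15.50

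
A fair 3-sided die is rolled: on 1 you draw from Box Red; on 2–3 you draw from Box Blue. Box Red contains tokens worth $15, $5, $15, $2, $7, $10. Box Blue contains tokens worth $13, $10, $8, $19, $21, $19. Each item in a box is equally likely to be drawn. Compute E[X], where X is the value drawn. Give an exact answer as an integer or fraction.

E[X | Box Red] = (15 + 5 + 15 + 2 + 7 + 10)/6 = 9
E[X | Box Blue] = (13 + 10 + 8 + 19 + 21 + 19)/6 = 15
E[X] = (1/3)·9 + (2/3)·15 = 13

$13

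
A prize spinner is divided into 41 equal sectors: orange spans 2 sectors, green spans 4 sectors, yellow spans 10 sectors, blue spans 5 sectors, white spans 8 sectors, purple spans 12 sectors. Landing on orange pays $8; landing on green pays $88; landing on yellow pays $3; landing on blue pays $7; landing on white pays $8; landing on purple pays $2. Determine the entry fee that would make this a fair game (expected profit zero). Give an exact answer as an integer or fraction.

E[payout] = (2/41)·8 + (4/41)·88 + (10/41)·3 + (5/41)·7 + (8/41)·8 + (12/41)·2 = 521/41
Fair fee = E[payout] = 521/41

521/41 dollars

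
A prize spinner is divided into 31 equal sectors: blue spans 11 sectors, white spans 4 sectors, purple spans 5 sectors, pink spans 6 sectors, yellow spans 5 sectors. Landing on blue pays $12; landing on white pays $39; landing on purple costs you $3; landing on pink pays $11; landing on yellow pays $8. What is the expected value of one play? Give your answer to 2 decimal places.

$12.23

E[payout] = (11/31)·12 + (4/31)·39 + (5/31)·(-3) + (6/31)·11 + (5/31)·8 = 379/31
≈ $12.23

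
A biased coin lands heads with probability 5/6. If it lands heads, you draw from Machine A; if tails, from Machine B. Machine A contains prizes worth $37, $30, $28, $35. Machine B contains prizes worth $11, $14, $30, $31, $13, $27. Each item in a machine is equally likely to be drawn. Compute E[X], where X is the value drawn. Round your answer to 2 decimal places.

$30.58

E[X | Machine A] = (37 + 30 + 28 + 35)/4 = 65/2
E[X | Machine B] = (11 + 14 + 30 + 31 + 13 + 27)/6 = 21
E[X] = (5/6)·65/2 + (1/6)·21 = 367/12 ≈ 30.58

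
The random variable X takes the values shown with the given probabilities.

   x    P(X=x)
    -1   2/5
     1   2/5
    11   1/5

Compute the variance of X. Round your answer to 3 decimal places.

E[X] = (2/5)·(-1) + (2/5)·1 + (1/5)·11 = 11/5
E[X²] = (2/5)·1 + (2/5)·1 + (1/5)·121 = 25
Var(X) = 25 − (11/5)² = 504/25 ≈ 20.160

20.160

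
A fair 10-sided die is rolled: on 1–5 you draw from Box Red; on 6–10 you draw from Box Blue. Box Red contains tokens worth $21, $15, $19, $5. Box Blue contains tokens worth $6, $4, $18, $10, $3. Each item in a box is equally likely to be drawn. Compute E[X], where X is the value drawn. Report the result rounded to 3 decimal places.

$11.600

E[X | Box Red] = (21 + 15 + 19 + 5)/4 = 15
E[X | Box Blue] = (6 + 4 + 18 + 10 + 3)/5 = 41/5
E[X] = (1/2)·15 + (1/2)·41/5 = 58/5 ≈ 11.600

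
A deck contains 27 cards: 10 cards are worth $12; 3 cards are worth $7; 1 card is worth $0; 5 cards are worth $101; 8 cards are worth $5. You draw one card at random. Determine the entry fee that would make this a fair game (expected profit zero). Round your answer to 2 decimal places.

E[payout] = (10/27)·12 + (3/27)·7 + (1/27)·0 + (5/27)·101 + (8/27)·5 = 686/27
Fair fee = E[payout] = 686/27 ≈ $25.41

$25.41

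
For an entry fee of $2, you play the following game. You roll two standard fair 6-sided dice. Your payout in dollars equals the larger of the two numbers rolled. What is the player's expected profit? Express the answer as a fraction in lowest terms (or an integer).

89/36 dollars

Distribution of the larger of the two numbers rolled: 1 w.p. 1/36, 2 w.p. 1/12, 3 w.p. 5/36, 4 w.p. 7/36, 5 w.p. 1/4, 6 w.p. 11/36
E[payout] = (1/36)·1 + (1/12)·2 + (5/36)·3 + (7/36)·4 + (1/4)·5 + (11/36)·6 = 161/36
Expected profit = 161/36 − 2 = 89/36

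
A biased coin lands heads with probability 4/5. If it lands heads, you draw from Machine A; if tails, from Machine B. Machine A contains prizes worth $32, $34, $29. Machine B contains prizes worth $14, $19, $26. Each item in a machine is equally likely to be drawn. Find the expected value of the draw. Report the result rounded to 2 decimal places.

E[X | Machine A] = (32 + 34 + 29)/3 = 95/3
E[X | Machine B] = (14 + 19 + 26)/3 = 59/3
E[X] = (4/5)·95/3 + (1/5)·59/3 = 439/15 ≈ 29.27

$29.27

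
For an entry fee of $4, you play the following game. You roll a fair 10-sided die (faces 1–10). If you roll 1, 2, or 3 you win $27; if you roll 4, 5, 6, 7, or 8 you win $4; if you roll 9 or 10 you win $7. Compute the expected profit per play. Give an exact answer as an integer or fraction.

15/2 dollars

E[payout] = (1/2)·4 + (1/5)·7 + (3/10)·27 = 23/2
Expected profit = 23/2 − 4 = 15/2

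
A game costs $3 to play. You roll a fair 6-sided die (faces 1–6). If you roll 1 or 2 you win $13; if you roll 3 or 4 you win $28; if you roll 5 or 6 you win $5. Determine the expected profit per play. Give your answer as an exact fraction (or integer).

37/3 dollars

E[payout] = (1/3)·5 + (1/3)·13 + (1/3)·28 = 46/3
Expected profit = 46/3 − 3 = 37/3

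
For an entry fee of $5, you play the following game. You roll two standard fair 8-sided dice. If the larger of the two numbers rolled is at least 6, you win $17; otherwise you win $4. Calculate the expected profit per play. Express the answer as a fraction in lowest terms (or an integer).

443/64 dollars

E[payout] = (25/64)·4 + (39/64)·17 = 763/64
Expected profit = 763/64 − 5 = 443/64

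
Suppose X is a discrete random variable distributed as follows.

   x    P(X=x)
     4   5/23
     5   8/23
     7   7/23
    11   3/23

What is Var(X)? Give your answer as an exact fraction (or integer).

E[X] = (5/23)·4 + (8/23)·5 + (7/23)·7 + (3/23)·11 = 142/23
E[X²] = (5/23)·16 + (8/23)·25 + (7/23)·49 + (3/23)·121 = 986/23
Var(X) = 986/23 − (142/23)² = 2514/529

2514/529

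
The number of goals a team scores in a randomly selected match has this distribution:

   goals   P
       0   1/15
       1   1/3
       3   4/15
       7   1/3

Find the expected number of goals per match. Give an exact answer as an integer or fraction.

E[X] = (1/15)·0 + (1/3)·1 + (4/15)·3 + (1/3)·7
     = 52/15

52/15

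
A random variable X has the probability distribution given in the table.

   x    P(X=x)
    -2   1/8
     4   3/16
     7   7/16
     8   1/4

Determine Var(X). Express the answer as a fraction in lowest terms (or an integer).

2559/256

E[X] = (1/8)·(-2) + (3/16)·4 + (7/16)·7 + (1/4)·8 = 89/16
E[X²] = (1/8)·4 + (3/16)·16 + (7/16)·49 + (1/4)·64 = 655/16
Var(X) = 655/16 − (89/16)² = 2559/256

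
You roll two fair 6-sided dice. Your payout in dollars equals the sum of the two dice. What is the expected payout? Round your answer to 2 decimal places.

$7.00

Distribution of the sum of the two dice: 2 w.p. 1/36, 3 w.p. 1/18, 4 w.p. 1/12, 5 w.p. 1/9, 6 w.p. 5/36, 7 w.p. 1/6, …
E[payout] = (1/36)·2 + (1/18)·3 + (1/12)·4 + (1/9)·5 + (5/36)·6 + (1/6)·7 + (5/36)·8 + (1/9)·9 + (1/12)·10 + (1/18)·11 + (1/36)·12 = 7
≈ $7.00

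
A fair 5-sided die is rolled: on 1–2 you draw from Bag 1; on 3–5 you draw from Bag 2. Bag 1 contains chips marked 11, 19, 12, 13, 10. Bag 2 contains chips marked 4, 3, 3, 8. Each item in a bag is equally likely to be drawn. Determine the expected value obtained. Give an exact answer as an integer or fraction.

79/10

E[X | Bag 1] = (11 + 19 + 12 + 13 + 10)/5 = 13
E[X | Bag 2] = (4 + 3 + 3 + 8)/4 = 9/2
E[X] = (2/5)·13 + (3/5)·9/2 = 79/10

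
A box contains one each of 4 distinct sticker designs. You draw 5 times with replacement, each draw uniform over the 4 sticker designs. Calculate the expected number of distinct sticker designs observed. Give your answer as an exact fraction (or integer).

781/256

Let Xⱼ=1 if type j appears at least once. P(Xⱼ=1) = 1 − ((4−1)/4)^5 = 781/1024.
E[#distinct] = 4·781/1024 = 781/256.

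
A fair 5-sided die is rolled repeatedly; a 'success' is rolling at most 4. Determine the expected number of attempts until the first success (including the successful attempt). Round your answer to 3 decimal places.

1.250

For a geometric distribution, E[trials] = 1/p = 1/(4/5) = 5/4.
≈ 1.250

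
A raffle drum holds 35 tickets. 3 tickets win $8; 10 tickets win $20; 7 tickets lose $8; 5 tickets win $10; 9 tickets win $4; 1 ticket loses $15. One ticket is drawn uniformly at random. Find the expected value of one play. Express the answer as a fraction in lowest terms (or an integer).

E[payout] = (3/35)·8 + (10/35)·20 + (7/35)·(-8) + (5/35)·10 + (9/35)·4 + (1/35)·(-15) = 239/35

239/35 dollars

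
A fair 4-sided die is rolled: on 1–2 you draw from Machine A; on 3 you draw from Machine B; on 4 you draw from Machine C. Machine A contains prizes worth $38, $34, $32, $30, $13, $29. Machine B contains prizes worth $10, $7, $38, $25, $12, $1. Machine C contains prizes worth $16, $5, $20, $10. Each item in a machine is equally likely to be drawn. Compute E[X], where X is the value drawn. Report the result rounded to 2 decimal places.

E[X | Machine A] = (38 + 34 + 32 + 30 + 13 + 29)/6 = 88/3
E[X | Machine B] = (10 + 7 + 38 + 25 + 12 + 1)/6 = 31/2
E[X | Machine C] = (16 + 5 + 20 + 10)/4 = 51/4
E[X] = (1/2)·88/3 + (1/4)·31/2 + (1/4)·51/4 = 1043/48 ≈ 21.73

$21.73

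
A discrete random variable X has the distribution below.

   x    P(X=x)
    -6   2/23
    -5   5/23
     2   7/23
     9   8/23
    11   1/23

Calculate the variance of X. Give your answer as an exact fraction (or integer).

19262/529

E[X] = (2/23)·(-6) + (5/23)·(-5) + (7/23)·2 + (8/23)·9 + (1/23)·11 = 60/23
E[X²] = (2/23)·36 + (5/23)·25 + (7/23)·4 + (8/23)·81 + (1/23)·121 = 994/23
Var(X) = 994/23 − (60/23)² = 19262/529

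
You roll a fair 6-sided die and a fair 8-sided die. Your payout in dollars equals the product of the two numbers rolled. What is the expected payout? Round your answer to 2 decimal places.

Distribution of the product of the two numbers rolled: 1 w.p. 1/48, 2 w.p. 1/24, 3 w.p. 1/24, 4 w.p. 1/16, 5 w.p. 1/24, 6 w.p. 1/12, …
E[payout] = (1/48)·1 + (1/24)·2 + (1/24)·3 + (1/16)·4 + (1/24)·5 + (1/12)·6 + (1/48)·7 + (1/16)·8 + (1/48)·9 + (1/24)·10 + (1/12)·12 + (1/48)·14 + (1/24)·15 + (1/24)·16 + (1/24)·18 + (1/24)·20 + (1/48)·21 + (1/16)·24 + (1/48)·25 + (1/48)·28 + (1/24)·30 + (1/48)·32 + (1/48)·35 + (1/48)·36 + (1/48)·40 + (1/48)·42 + (1/48)·48 = 63/4
≈ $15.75

$15.75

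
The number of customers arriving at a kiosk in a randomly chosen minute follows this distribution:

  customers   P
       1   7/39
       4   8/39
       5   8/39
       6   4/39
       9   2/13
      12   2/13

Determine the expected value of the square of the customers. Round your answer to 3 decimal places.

46.897

E[X²] = (7/39)·1 + (8/39)·16 + (8/39)·25 + (4/39)·36 + (2/13)·81 + (2/13)·144
     = 1829/39 ≈ 46.897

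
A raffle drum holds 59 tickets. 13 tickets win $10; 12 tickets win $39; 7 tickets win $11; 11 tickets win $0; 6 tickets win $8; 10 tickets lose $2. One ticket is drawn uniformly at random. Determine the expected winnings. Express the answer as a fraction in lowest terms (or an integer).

E[payout] = (13/59)·10 + (12/59)·39 + (7/59)·11 + (11/59)·0 + (6/59)·8 + (10/59)·(-2) = 703/59

703/59 dollars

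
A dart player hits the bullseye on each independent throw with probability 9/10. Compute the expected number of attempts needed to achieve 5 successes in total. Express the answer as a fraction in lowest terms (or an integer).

50/9

By linearity (sum of 5 independent geometric waits), E[trials] = 5/p = 5/(9/10) = 50/9.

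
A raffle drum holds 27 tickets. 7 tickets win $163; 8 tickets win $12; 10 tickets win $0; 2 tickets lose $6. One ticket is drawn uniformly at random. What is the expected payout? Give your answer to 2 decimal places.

E[payout] = (7/27)·163 + (8/27)·12 + (10/27)·0 + (2/27)·(-6) = 1225/27
≈ $45.37

$45.37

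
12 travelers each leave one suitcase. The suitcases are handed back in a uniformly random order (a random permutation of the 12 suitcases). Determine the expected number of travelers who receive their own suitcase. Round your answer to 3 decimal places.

1.000

Let Xᵢ = 1 if person i gets their own suitcase. For each i, P(Xᵢ=1) = 1/12.
By linearity of expectation, E[X₁+…+X_12] = 12·(1/12) = 1.
≈ 1.000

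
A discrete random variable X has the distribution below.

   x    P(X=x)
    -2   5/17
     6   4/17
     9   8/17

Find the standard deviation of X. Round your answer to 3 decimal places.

E[X] = 86/17, E[X²] = 812/17
Var(X) = E[X²] − (E[X])² = 812/17 − 7396/289 = 6408/289
SD(X) = √(6408/289) ≈ 4.709

4.709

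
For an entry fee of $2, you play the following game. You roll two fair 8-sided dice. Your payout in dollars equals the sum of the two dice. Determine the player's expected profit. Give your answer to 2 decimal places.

Distribution of the sum of the two dice: 2 w.p. 1/64, 3 w.p. 1/32, 4 w.p. 3/64, 5 w.p. 1/16, 6 w.p. 5/64, 7 w.p. 3/32, …
E[payout] = (1/64)·2 + (1/32)·3 + (3/64)·4 + (1/16)·5 + (5/64)·6 + (3/32)·7 + (7/64)·8 + (1/8)·9 + (7/64)·10 + (3/32)·11 + (5/64)·12 + (1/16)·13 + (3/64)·14 + (1/32)·15 + (1/64)·16 = 9
Expected profit = 9 − 2 = 7 ≈ $7.00

$7.00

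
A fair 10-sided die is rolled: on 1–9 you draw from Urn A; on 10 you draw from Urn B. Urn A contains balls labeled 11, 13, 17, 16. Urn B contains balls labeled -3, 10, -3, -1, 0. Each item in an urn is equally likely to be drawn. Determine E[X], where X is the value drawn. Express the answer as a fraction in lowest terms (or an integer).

2577/200

E[X | Urn A] = (11 + 13 + 17 + 16)/4 = 57/4
E[X | Urn B] = (-3 + 10 − 3 − 1 + 0)/5 = 3/5
E[X] = (9/10)·57/4 + (1/10)·3/5 = 2577/200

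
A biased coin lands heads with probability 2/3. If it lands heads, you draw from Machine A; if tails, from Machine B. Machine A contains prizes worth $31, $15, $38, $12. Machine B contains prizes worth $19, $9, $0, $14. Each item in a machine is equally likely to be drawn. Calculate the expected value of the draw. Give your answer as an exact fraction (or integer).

39/2 dollars

E[X | Machine A] = (31 + 15 + 38 + 12)/4 = 24
E[X | Machine B] = (19 + 9 + 0 + 14)/4 = 21/2
E[X] = (2/3)·24 + (1/3)·21/2 = 39/2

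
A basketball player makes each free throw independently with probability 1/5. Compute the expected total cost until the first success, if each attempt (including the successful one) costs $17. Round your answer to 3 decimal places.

E[#attempts] = 1/p = 5; E[cost] = 17·5 = 85.
≈ 85.000

$85.000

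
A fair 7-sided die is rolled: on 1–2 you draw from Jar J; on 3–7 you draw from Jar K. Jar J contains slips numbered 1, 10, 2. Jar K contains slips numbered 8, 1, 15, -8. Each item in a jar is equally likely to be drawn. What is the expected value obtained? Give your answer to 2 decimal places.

E[X | Jar J] = (1 + 10 + 2)/3 = 13/3
E[X | Jar K] = (8 + 1 + 15 − 8)/4 = 4
E[X] = (2/7)·13/3 + (5/7)·4 = 86/21 ≈ 4.10

4.10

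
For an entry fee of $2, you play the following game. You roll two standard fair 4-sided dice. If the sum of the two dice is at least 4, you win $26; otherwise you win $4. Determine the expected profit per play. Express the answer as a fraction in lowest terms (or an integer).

159/8 dollars

E[payout] = (3/16)·4 + (13/16)·26 = 175/8
Expected profit = 175/8 − 2 = 159/8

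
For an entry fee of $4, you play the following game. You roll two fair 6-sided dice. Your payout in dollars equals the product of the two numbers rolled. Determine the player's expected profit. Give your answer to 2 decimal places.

Distribution of the product of the two numbers rolled: 1 w.p. 1/36, 2 w.p. 1/18, 3 w.p. 1/18, 4 w.p. 1/12, 5 w.p. 1/18, 6 w.p. 1/9, …
E[payout] = (1/36)·1 + (1/18)·2 + (1/18)·3 + (1/12)·4 + (1/18)·5 + (1/9)·6 + (1/18)·8 + (1/36)·9 + (1/18)·10 + (1/9)·12 + (1/18)·15 + (1/36)·16 + (1/18)·18 + (1/18)·20 + (1/18)·24 + (1/36)·25 + (1/18)·30 + (1/36)·36 = 49/4
Expected profit = 49/4 − 4 = 33/4 ≈ $8.25

$8.25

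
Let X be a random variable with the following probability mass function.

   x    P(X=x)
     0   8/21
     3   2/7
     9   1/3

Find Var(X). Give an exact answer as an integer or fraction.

E[X] = (8/21)·0 + (2/7)·3 + (1/3)·9 = 27/7
E[X²] = (8/21)·0 + (2/7)·9 + (1/3)·81 = 207/7
Var(X) = 207/7 − (27/7)² = 720/49

720/49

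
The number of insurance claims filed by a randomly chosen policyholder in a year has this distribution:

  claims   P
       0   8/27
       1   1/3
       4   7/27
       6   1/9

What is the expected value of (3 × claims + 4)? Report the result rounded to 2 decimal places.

10.11

E[3x+4] = (8/27)·4 + (1/3)·7 + (7/27)·16 + (1/9)·22
     = 91/9 ≈ 10.11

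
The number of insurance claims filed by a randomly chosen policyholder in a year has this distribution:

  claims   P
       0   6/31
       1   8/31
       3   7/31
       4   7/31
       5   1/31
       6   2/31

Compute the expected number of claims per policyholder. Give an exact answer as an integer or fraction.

74/31

E[X] = (6/31)·0 + (8/31)·1 + (7/31)·3 + (7/31)·4 + (1/31)·5 + (2/31)·6
     = 74/31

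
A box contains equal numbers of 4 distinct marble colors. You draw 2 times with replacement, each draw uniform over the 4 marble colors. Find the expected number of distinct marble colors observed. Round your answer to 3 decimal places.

Let Xⱼ=1 if type j appears at least once. P(Xⱼ=1) = 1 − ((4−1)/4)^2 = 7/16.
E[#distinct] = 4·7/16 = 7/4.
≈ 1.750

1.750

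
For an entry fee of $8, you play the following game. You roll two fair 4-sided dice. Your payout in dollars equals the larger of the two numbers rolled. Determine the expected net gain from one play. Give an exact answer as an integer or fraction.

Distribution of the larger of the two numbers rolled: 1 w.p. 1/16, 2 w.p. 3/16, 3 w.p. 5/16, 4 w.p. 7/16
E[payout] = (1/16)·1 + (3/16)·2 + (5/16)·3 + (7/16)·4 = 25/8
Expected profit = 25/8 − 8 = -39/8

-39/8 dollars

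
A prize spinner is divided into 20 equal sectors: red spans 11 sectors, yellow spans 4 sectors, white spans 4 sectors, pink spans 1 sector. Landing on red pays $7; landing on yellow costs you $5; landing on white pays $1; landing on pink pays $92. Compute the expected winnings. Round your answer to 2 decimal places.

$7.65

E[payout] = (11/20)·7 + (4/20)·(-5) + (4/20)·1 + (1/20)·92 = 153/20
≈ $7.65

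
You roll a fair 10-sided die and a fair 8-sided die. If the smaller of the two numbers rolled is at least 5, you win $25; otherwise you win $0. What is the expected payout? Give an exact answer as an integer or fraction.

15/2 dollars

E[payout] = (7/10)·0 + (3/10)·25 = 15/2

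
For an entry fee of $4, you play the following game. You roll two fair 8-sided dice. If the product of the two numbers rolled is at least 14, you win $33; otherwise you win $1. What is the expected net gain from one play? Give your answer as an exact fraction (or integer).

E[payout] = (27/64)·1 + (37/64)·33 = 39/2
Expected profit = 39/2 − 4 = 31/2

31/2 dollars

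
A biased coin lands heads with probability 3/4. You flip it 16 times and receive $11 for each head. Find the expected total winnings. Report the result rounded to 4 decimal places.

E[#heads] = 16·3/4 = 12 (linearity over flips).
E[winnings] = 11·12 = 132.
≈ 132.0000

$132.0000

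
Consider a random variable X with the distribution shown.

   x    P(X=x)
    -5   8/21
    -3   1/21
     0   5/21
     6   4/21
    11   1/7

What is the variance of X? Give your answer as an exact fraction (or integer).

2120/63

E[X] = (8/21)·(-5) + (1/21)·(-3) + (5/21)·0 + (4/21)·6 + (1/7)·11 = 2/3
E[X²] = (8/21)·25 + (1/21)·9 + (5/21)·0 + (4/21)·36 + (1/7)·121 = 716/21
Var(X) = 716/21 − (2/3)² = 2120/63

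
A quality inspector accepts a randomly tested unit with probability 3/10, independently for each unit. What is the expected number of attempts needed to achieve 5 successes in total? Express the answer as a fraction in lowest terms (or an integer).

50/3

By linearity (sum of 5 independent geometric waits), E[trials] = 5/p = 5/(3/10) = 50/3.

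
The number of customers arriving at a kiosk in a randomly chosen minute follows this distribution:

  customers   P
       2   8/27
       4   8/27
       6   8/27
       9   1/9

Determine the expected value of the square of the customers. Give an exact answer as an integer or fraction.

E[X²] = (8/27)·4 + (8/27)·16 + (8/27)·36 + (1/9)·81
     = 691/27

691/27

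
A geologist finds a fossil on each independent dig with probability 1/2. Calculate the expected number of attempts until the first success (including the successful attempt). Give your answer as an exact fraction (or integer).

2

For a geometric distribution, E[trials] = 1/p = 1/(1/2) = 2.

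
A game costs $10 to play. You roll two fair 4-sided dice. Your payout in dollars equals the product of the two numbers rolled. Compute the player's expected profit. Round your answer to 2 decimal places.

Distribution of the product of the two numbers rolled: 1 w.p. 1/16, 2 w.p. 1/8, 3 w.p. 1/8, 4 w.p. 3/16, 6 w.p. 1/8, 8 w.p. 1/8, …
E[payout] = (1/16)·1 + (1/8)·2 + (1/8)·3 + (3/16)·4 + (1/8)·6 + (1/8)·8 + (1/16)·9 + (1/8)·12 + (1/16)·16 = 25/4
Expected profit = 25/4 − 10 = -15/4 ≈ -$3.75

-$3.75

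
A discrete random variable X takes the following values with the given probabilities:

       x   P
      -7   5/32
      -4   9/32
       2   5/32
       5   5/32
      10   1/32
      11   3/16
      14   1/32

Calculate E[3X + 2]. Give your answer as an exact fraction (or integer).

E[3x+2] = (5/32)·(-19) + (9/32)·(-10) + (5/32)·8 + (5/32)·17 + (1/32)·32 + (3/16)·35 + (1/32)·44
     = 113/16

113/16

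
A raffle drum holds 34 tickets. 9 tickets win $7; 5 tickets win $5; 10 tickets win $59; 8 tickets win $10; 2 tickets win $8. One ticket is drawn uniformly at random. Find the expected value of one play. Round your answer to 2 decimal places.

$22.76

E[payout] = (9/34)·7 + (5/34)·5 + (10/34)·59 + (8/34)·10 + (2/34)·8 = 387/17
≈ $22.76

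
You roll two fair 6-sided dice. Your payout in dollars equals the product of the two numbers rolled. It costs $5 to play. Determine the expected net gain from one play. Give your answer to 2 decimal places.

$7.25

Distribution of the product of the two numbers rolled: 1 w.p. 1/36, 2 w.p. 1/18, 3 w.p. 1/18, 4 w.p. 1/12, 5 w.p. 1/18, 6 w.p. 1/9, …
E[payout] = (1/36)·1 + (1/18)·2 + (1/18)·3 + (1/12)·4 + (1/18)·5 + (1/9)·6 + (1/18)·8 + (1/36)·9 + (1/18)·10 + (1/9)·12 + (1/18)·15 + (1/36)·16 + (1/18)·18 + (1/18)·20 + (1/18)·24 + (1/36)·25 + (1/18)·30 + (1/36)·36 = 49/4
Expected profit = 49/4 − 5 = 29/4 ≈ $7.25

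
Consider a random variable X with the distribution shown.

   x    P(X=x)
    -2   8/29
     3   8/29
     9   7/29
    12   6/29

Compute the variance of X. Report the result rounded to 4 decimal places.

28.6159

E[X] = (8/29)·(-2) + (8/29)·3 + (7/29)·9 + (6/29)·12 = 143/29
E[X²] = (8/29)·4 + (8/29)·9 + (7/29)·81 + (6/29)·144 = 1535/29
Var(X) = 1535/29 − (143/29)² = 24066/841 ≈ 28.6159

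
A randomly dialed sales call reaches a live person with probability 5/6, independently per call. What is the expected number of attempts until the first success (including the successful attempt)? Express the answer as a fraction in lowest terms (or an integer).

6/5

For a geometric distribution, E[trials] = 1/p = 1/(5/6) = 6/5.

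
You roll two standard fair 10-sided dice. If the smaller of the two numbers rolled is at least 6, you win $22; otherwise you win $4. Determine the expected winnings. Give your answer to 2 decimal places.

$8.50

E[payout] = (3/4)·4 + (1/4)·22 = 17/2
≈ $8.50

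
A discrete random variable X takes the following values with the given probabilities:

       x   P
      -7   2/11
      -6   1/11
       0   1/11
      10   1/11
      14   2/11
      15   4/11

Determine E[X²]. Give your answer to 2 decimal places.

E[X²] = (2/11)·49 + (1/11)·36 + (1/11)·0 + (1/11)·100 + (2/11)·196 + (4/11)·225
     = 1526/11 ≈ 138.73

138.73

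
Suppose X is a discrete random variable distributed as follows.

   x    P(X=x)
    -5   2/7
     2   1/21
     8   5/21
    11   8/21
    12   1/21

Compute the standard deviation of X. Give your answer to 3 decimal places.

E[X] = 16/3, E[X²] = 1586/21
Var(X) = E[X²] − (E[X])² = 1586/21 − 256/9 = 2966/63
SD(X) = √(2966/63) ≈ 6.861

6.861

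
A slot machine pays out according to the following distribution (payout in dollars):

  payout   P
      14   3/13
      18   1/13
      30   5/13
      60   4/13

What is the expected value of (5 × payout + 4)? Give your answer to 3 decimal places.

177.077

E[5x+4] = (3/13)·74 + (1/13)·94 + (5/13)·154 + (4/13)·304
     = 2302/13 ≈ 177.077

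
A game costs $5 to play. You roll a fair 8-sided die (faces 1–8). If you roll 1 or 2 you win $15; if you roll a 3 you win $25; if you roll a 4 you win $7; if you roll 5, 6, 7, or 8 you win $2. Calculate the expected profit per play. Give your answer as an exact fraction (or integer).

15/4 dollars

E[payout] = (1/2)·2 + (1/8)·7 + (1/4)·15 + (1/8)·25 = 35/4
Expected profit = 35/4 − 5 = 15/4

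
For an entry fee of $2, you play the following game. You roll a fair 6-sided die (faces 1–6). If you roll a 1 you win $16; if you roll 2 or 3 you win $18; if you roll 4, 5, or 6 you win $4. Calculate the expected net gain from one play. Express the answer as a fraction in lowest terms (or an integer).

E[payout] = (1/2)·4 + (1/6)·16 + (1/3)·18 = 32/3
Expected profit = 32/3 − 2 = 26/3

26/3 dollars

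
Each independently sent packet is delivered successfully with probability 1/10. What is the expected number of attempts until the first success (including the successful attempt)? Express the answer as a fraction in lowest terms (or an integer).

10

For a geometric distribution, E[trials] = 1/p = 1/(1/10) = 10.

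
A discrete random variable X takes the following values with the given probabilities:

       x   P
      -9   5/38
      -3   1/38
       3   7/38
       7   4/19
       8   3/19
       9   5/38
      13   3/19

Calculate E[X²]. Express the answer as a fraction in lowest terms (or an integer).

E[X²] = (5/38)·81 + (1/38)·9 + (7/38)·9 + (4/19)·49 + (3/19)·64 + (5/38)·81 + (3/19)·169
     = 1336/19

1336/19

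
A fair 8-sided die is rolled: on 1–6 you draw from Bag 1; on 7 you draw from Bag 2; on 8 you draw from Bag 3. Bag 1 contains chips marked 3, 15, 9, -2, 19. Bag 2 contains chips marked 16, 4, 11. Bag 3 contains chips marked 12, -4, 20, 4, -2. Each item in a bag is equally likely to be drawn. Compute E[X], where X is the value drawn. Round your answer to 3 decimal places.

E[X | Bag 1] = (3 + 15 + 9 − 2 + 19)/5 = 44/5
E[X | Bag 2] = (16 + 4 + 11)/3 = 31/3
E[X | Bag 3] = (12 − 4 + 20 + 4 − 2)/5 = 6
E[X] = (3/4)·44/5 + (1/8)·31/3 + (1/8)·6 = 1037/120 ≈ 8.642

8.642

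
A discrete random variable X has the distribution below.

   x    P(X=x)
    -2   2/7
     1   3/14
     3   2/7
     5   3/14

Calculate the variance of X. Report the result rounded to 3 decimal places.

6.816

E[X] = (2/7)·(-2) + (3/14)·1 + (2/7)·3 + (3/14)·5 = 11/7
E[X²] = (2/7)·4 + (3/14)·1 + (2/7)·9 + (3/14)·25 = 65/7
Var(X) = 65/7 − (11/7)² = 334/49 ≈ 6.816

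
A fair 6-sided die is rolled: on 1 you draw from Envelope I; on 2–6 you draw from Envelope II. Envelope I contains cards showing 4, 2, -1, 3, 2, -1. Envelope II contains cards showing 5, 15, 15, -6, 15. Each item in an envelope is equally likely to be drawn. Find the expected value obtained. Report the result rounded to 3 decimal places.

E[X | Envelope I] = (4 + 2 − 1 + 3 + 2 − 1)/6 = 3/2
E[X | Envelope II] = (5 + 15 + 15 − 6 + 15)/5 = 44/5
E[X] = (1/6)·3/2 + (5/6)·44/5 = 91/12 ≈ 7.583

7.583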